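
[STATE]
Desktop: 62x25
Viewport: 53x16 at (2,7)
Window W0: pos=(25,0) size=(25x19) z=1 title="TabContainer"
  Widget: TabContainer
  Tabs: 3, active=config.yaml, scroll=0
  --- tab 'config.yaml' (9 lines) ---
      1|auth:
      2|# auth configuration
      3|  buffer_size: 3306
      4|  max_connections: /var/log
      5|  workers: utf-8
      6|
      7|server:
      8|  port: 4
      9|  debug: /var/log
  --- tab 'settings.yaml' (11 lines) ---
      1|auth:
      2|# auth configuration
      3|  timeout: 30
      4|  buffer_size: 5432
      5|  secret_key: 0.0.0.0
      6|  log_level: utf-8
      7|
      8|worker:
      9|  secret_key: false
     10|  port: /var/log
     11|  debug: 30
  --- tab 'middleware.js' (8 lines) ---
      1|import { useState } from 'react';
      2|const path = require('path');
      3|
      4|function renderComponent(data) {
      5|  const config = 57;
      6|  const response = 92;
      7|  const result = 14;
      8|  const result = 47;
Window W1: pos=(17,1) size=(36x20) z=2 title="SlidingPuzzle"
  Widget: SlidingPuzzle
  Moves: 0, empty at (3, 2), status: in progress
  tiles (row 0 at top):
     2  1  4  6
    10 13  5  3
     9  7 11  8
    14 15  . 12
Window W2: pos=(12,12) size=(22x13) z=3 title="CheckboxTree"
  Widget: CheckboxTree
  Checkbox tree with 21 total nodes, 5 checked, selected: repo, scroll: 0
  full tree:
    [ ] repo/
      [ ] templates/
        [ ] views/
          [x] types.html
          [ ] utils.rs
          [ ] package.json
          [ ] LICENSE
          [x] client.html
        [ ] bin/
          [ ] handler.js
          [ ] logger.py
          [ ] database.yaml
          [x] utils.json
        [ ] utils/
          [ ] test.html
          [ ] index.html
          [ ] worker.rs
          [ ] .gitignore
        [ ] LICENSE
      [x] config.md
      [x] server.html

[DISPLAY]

               ┃│ 10 │ 13 │  5 │  3 │             ┃  
               ┃├────┼────┼────┼────┤             ┃  
               ┃│  9 │  7 │ 11 │  8 │             ┃  
               ┃├────┼────┼────┼────┤             ┃  
               ┃│ 14 │ 15 │    │ 12 │             ┃  
          ┏━━━━━━━━━━━━━━━━━━━━┓────┘             ┃  
          ┃ CheckboxTree       ┃                  ┃  
          ┠────────────────────┨                  ┃  
          ┃>[-] repo/          ┃                  ┃  
          ┃   [-] templates/   ┃                  ┃  
          ┃     [-] views/     ┃                  ┃  
          ┃       [x] types.htm┃                  ┃  
          ┃       [ ] utils.rs ┃                  ┃  
          ┃       [ ] package.j┃━━━━━━━━━━━━━━━━━━┛  
          ┃       [ ] LICENSE  ┃                     
          ┃       [x] client.ht┃                     


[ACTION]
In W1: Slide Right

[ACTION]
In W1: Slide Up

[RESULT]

               ┃│ 10 │ 13 │  5 │  3 │             ┃  
               ┃├────┼────┼────┼────┤             ┃  
               ┃│  9 │  7 │ 11 │  8 │             ┃  
               ┃├────┼────┼────┼────┤             ┃  
               ┃│ 14 │    │ 15 │ 12 │             ┃  
          ┏━━━━━━━━━━━━━━━━━━━━┓────┘             ┃  
          ┃ CheckboxTree       ┃                  ┃  
          ┠────────────────────┨                  ┃  
          ┃>[-] repo/          ┃                  ┃  
          ┃   [-] templates/   ┃                  ┃  
          ┃     [-] views/     ┃                  ┃  
          ┃       [x] types.htm┃                  ┃  
          ┃       [ ] utils.rs ┃                  ┃  
          ┃       [ ] package.j┃━━━━━━━━━━━━━━━━━━┛  
          ┃       [ ] LICENSE  ┃                     
          ┃       [x] client.ht┃                     


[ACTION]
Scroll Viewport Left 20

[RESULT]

                 ┃│ 10 │ 13 │  5 │  3 │             ┃
                 ┃├────┼────┼────┼────┤             ┃
                 ┃│  9 │  7 │ 11 │  8 │             ┃
                 ┃├────┼────┼────┼────┤             ┃
                 ┃│ 14 │    │ 15 │ 12 │             ┃
            ┏━━━━━━━━━━━━━━━━━━━━┓────┘             ┃
            ┃ CheckboxTree       ┃                  ┃
            ┠────────────────────┨                  ┃
            ┃>[-] repo/          ┃                  ┃
            ┃   [-] templates/   ┃                  ┃
            ┃     [-] views/     ┃                  ┃
            ┃       [x] types.htm┃                  ┃
            ┃       [ ] utils.rs ┃                  ┃
            ┃       [ ] package.j┃━━━━━━━━━━━━━━━━━━┛
            ┃       [ ] LICENSE  ┃                   
            ┃       [x] client.ht┃                   


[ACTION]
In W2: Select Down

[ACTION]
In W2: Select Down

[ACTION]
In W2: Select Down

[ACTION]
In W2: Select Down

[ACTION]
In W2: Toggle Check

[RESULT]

                 ┃│ 10 │ 13 │  5 │  3 │             ┃
                 ┃├────┼────┼────┼────┤             ┃
                 ┃│  9 │  7 │ 11 │  8 │             ┃
                 ┃├────┼────┼────┼────┤             ┃
                 ┃│ 14 │    │ 15 │ 12 │             ┃
            ┏━━━━━━━━━━━━━━━━━━━━┓────┘             ┃
            ┃ CheckboxTree       ┃                  ┃
            ┠────────────────────┨                  ┃
            ┃ [-] repo/          ┃                  ┃
            ┃   [-] templates/   ┃                  ┃
            ┃     [-] views/     ┃                  ┃
            ┃       [x] types.htm┃                  ┃
            ┃>      [x] utils.rs ┃                  ┃
            ┃       [ ] package.j┃━━━━━━━━━━━━━━━━━━┛
            ┃       [ ] LICENSE  ┃                   
            ┃       [x] client.ht┃                   


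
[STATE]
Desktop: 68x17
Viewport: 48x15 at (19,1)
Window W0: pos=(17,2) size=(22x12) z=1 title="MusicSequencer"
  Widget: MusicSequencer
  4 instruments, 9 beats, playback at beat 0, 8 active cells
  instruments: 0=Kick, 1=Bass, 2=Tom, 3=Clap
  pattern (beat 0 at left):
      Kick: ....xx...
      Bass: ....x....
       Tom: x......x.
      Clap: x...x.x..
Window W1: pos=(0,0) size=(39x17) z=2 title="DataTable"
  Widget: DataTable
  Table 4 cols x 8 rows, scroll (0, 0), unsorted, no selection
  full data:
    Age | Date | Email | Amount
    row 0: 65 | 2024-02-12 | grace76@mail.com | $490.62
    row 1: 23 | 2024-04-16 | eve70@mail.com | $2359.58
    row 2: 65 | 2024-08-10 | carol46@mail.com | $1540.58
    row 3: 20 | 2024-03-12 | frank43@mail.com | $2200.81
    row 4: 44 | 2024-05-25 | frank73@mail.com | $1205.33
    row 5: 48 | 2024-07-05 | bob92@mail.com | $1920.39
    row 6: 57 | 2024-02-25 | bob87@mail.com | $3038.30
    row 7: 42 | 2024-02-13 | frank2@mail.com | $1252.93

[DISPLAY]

                   ┃                            
───────────────────┨                            
il           │Amoun┃                            
─────────────┼─────┃                            
ce76@mail.com│$490.┃                            
70@mail.com  │$2359┃                            
ol46@mail.com│$1540┃                            
nk43@mail.com│$2200┃                            
nk73@mail.com│$1205┃                            
92@mail.com  │$1920┃                            
87@mail.com  │$3038┃                            
nk2@mail.com │$1252┃                            
                   ┃                            
                   ┃                            
                   ┃                            


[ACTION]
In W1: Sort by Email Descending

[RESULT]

                   ┃                            
───────────────────┨                            
il          ▼│Amoun┃                            
─────────────┼─────┃                            
ce76@mail.com│$490.┃                            
nk73@mail.com│$1205┃                            
nk43@mail.com│$2200┃                            
nk2@mail.com │$1252┃                            
70@mail.com  │$2359┃                            
ol46@mail.com│$1540┃                            
92@mail.com  │$1920┃                            
87@mail.com  │$3038┃                            
                   ┃                            
                   ┃                            
                   ┃                            


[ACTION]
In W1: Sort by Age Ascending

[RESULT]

                   ┃                            
───────────────────┨                            
il           │Amoun┃                            
─────────────┼─────┃                            
nk43@mail.com│$2200┃                            
70@mail.com  │$2359┃                            
nk2@mail.com │$1252┃                            
nk73@mail.com│$1205┃                            
92@mail.com  │$1920┃                            
87@mail.com  │$3038┃                            
ce76@mail.com│$490.┃                            
ol46@mail.com│$1540┃                            
                   ┃                            
                   ┃                            
                   ┃                            


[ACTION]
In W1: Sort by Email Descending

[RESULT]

                   ┃                            
───────────────────┨                            
il          ▼│Amoun┃                            
─────────────┼─────┃                            
ce76@mail.com│$490.┃                            
nk73@mail.com│$1205┃                            
nk43@mail.com│$2200┃                            
nk2@mail.com │$1252┃                            
70@mail.com  │$2359┃                            
ol46@mail.com│$1540┃                            
92@mail.com  │$1920┃                            
87@mail.com  │$3038┃                            
                   ┃                            
                   ┃                            
                   ┃                            


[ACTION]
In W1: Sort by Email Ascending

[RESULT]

                   ┃                            
───────────────────┨                            
il          ▲│Amoun┃                            
─────────────┼─────┃                            
87@mail.com  │$3038┃                            
92@mail.com  │$1920┃                            
ol46@mail.com│$1540┃                            
70@mail.com  │$2359┃                            
nk2@mail.com │$1252┃                            
nk43@mail.com│$2200┃                            
nk73@mail.com│$1205┃                            
ce76@mail.com│$490.┃                            
                   ┃                            
                   ┃                            
                   ┃                            


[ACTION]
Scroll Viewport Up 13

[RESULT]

━━━━━━━━━━━━━━━━━━━┓                            
                   ┃                            
───────────────────┨                            
il          ▲│Amoun┃                            
─────────────┼─────┃                            
87@mail.com  │$3038┃                            
92@mail.com  │$1920┃                            
ol46@mail.com│$1540┃                            
70@mail.com  │$2359┃                            
nk2@mail.com │$1252┃                            
nk43@mail.com│$2200┃                            
nk73@mail.com│$1205┃                            
ce76@mail.com│$490.┃                            
                   ┃                            
                   ┃                            


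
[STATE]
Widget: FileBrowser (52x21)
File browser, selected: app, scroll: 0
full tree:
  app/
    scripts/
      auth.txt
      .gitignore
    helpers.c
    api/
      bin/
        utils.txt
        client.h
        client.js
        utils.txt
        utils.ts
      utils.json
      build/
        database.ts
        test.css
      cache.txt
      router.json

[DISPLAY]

> [-] app/                                          
    [+] scripts/                                    
    helpers.c                                       
    [+] api/                                        
                                                    
                                                    
                                                    
                                                    
                                                    
                                                    
                                                    
                                                    
                                                    
                                                    
                                                    
                                                    
                                                    
                                                    
                                                    
                                                    
                                                    


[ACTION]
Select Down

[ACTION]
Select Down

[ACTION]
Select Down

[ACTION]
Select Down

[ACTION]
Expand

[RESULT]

  [-] app/                                          
    [+] scripts/                                    
    helpers.c                                       
  > [-] api/                                        
      [+] bin/                                      
      utils.json                                    
      [+] build/                                    
      cache.txt                                     
      router.json                                   
                                                    
                                                    
                                                    
                                                    
                                                    
                                                    
                                                    
                                                    
                                                    
                                                    
                                                    
                                                    


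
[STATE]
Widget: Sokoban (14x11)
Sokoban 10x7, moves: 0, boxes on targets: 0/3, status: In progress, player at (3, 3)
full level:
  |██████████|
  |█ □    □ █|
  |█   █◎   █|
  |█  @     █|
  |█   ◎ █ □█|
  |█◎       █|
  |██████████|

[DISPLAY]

██████████    
█ □    □ █    
█   █◎   █    
█  @     █    
█   ◎ █ □█    
█◎       █    
██████████    
Moves: 0  0/3 
              
              
              


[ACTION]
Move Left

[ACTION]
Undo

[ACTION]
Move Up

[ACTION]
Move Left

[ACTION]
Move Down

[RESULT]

██████████    
█ □    □ █    
█   █◎   █    
█ @      █    
█   ◎ █ □█    
█◎       █    
██████████    
Moves: 3  0/3 
              
              
              


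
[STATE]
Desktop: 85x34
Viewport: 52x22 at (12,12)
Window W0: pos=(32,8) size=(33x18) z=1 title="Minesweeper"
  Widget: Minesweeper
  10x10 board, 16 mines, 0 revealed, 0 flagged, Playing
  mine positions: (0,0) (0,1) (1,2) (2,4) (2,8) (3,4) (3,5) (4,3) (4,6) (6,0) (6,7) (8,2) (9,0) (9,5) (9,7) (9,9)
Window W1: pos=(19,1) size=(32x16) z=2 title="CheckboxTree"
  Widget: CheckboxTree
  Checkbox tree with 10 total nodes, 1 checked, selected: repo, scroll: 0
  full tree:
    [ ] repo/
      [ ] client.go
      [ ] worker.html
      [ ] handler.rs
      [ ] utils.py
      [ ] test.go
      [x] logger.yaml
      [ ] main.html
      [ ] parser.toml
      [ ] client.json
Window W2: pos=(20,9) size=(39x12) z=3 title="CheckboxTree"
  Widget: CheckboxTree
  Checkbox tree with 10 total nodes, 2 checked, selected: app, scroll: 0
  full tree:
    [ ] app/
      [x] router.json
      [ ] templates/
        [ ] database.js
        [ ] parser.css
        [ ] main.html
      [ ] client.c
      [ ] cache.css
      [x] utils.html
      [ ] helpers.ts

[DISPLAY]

       ┃┃>[-] app/                            ┃     
       ┃┃   [x] router.json                   ┃     
       ┃┃   [ ] templates/                    ┃     
       ┃┃     [ ] database.js                 ┃     
       ┗┃     [ ] parser.css                  ┃     
        ┃     [ ] main.html                   ┃     
        ┃   [ ] client.c                      ┃     
        ┃   [ ] cache.css                     ┃     
        ┗━━━━━━━━━━━━━━━━━━━━━━━━━━━━━━━━━━━━━┛     
                    ┃                               
                    ┃                               
                    ┃                               
                    ┃                               
                    ┗━━━━━━━━━━━━━━━━━━━━━━━━━━━━━━━
                                                    
                                                    
                                                    
                                                    
                                                    
                                                    
                                                    
                                                    


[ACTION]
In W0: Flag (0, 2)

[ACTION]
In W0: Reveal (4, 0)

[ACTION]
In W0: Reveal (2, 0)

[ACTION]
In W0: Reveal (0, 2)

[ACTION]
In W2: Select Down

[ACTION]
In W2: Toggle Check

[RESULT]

       ┃┃ [-] app/                            ┃     
       ┃┃>  [ ] router.json                   ┃     
       ┃┃   [ ] templates/                    ┃     
       ┃┃     [ ] database.js                 ┃     
       ┗┃     [ ] parser.css                  ┃     
        ┃     [ ] main.html                   ┃     
        ┃   [ ] client.c                      ┃     
        ┃   [ ] cache.css                     ┃     
        ┗━━━━━━━━━━━━━━━━━━━━━━━━━━━━━━━━━━━━━┛     
                    ┃                               
                    ┃                               
                    ┃                               
                    ┃                               
                    ┗━━━━━━━━━━━━━━━━━━━━━━━━━━━━━━━
                                                    
                                                    
                                                    
                                                    
                                                    
                                                    
                                                    
                                                    


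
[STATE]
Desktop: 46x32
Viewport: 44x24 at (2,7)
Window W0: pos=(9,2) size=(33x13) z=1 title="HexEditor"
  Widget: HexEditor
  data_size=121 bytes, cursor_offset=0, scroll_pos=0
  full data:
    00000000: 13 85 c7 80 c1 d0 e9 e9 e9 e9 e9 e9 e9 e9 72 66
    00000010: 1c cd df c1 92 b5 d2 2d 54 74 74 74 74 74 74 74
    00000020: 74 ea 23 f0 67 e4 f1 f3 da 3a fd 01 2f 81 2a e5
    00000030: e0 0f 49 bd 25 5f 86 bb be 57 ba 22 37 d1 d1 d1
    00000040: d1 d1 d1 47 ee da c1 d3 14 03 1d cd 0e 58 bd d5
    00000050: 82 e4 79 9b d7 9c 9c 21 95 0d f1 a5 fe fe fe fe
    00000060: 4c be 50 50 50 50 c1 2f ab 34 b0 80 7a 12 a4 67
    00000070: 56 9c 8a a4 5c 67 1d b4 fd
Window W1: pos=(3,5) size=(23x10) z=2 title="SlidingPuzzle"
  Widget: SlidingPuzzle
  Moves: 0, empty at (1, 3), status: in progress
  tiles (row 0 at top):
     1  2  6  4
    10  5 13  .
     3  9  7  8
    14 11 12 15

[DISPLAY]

 ┠─────────────────────┨23 f0 67 e4 f1 ┃    
 ┃┌────┬────┬────┬────┐┃49 bd 25 5f 86 ┃    
 ┃│  1 │  2 │  6 │  4 │┃d1 47 ee da c1 ┃    
 ┃├────┼────┼────┼────┤┃79 9b d7 9c 9c ┃    
 ┃│ 10 │  5 │ 13 │    │┃50 50 50 50 c1 ┃    
 ┃├────┼────┼────┼────┤┃8a a4 5c 67 1d ┃    
 ┃│  3 │  9 │  7 │  8 │┃               ┃    
 ┗━━━━━━━━━━━━━━━━━━━━━┛━━━━━━━━━━━━━━━┛    
                                            
                                            
                                            
                                            
                                            
                                            
                                            
                                            
                                            
                                            
                                            
                                            
                                            
                                            
                                            
                                            


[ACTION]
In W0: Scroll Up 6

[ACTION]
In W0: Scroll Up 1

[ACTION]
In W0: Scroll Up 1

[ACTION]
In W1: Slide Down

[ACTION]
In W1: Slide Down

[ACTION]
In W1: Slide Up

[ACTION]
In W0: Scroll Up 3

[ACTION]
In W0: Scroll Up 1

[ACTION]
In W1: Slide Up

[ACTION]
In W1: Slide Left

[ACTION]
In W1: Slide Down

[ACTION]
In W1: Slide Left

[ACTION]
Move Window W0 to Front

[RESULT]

 ┠─────┃00000020  74 ea 23 f0 67 e4 f1 ┃    
 ┃┌────┃00000030  e0 0f 49 bd 25 5f 86 ┃    
 ┃│  1 ┃00000040  d1 d1 d1 47 ee da c1 ┃    
 ┃├────┃00000050  82 e4 79 9b d7 9c 9c ┃    
 ┃│ 10 ┃00000060  4c be 50 50 50 50 c1 ┃    
 ┃├────┃00000070  56 9c 8a a4 5c 67 1d ┃    
 ┃│  3 ┃                               ┃    
 ┗━━━━━┗━━━━━━━━━━━━━━━━━━━━━━━━━━━━━━━┛    
                                            
                                            
                                            
                                            
                                            
                                            
                                            
                                            
                                            
                                            
                                            
                                            
                                            
                                            
                                            
                                            


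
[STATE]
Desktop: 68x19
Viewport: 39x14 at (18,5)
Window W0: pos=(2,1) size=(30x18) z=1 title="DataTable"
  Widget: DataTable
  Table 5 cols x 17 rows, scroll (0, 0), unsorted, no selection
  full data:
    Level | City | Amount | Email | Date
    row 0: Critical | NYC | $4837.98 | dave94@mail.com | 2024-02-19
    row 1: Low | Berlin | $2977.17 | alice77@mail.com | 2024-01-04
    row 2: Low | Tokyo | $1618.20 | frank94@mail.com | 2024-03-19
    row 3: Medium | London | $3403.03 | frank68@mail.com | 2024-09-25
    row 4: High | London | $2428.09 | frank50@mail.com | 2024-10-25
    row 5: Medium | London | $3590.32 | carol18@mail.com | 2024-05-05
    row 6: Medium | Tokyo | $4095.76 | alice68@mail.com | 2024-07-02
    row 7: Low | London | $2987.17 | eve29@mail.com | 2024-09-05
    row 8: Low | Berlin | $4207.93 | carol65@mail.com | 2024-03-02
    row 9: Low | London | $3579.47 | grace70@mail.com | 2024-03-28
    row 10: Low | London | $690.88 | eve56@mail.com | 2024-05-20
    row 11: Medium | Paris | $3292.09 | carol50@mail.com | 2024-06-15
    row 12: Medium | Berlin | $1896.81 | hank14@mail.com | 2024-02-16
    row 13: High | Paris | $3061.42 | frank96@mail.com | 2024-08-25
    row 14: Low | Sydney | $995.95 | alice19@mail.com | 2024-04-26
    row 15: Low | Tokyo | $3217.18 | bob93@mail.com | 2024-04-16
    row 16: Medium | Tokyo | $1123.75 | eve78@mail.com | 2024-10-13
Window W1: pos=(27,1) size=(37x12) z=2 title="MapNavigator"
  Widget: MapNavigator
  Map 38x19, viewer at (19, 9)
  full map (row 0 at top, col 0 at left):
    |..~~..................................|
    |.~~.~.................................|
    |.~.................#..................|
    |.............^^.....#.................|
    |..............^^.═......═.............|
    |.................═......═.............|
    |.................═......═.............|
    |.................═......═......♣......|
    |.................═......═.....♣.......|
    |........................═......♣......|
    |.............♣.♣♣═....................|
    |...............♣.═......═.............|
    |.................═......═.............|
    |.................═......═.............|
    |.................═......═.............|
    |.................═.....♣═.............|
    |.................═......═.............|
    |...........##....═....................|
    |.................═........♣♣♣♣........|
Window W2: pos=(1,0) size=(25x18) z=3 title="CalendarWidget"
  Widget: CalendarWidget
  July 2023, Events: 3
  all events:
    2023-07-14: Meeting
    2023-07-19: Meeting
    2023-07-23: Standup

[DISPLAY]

1  2   ┃─┃...............═......═......
8  9   ┃8┃...............═......═......
15 16  ┃7┃...............═......═.....♣
22 23* ┃0┃.................@....═......
9 30   ┃3┃...........♣.♣♣═.............
       ┃9┃.............♣.═......═......
       ┃2┃...............═......═......
       ┃6┗━━━━━━━━━━━━━━━━━━━━━━━━━━━━━
       ┃7│eve┃                         
       ┃3│car┃                         
       ┃7│gra┃                         
       ┃ │eve┃                         
━━━━━━━┛9│car┃                         
━━━━━━━━━━━━━┛                         


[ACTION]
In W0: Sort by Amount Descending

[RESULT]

1  2   ┃─┃...............═......═......
8  9   ┃8┃...............═......═......
15 16  ┃3┃...............═......═.....♣
22 23* ┃6┃.................@....═......
9 30   ┃2┃...........♣.♣♣═.............
       ┃7┃.............♣.═......═......
       ┃3┃...............═......═......
       ┃9┗━━━━━━━━━━━━━━━━━━━━━━━━━━━━━
       ┃8│bob┃                         
       ┃2│fra┃                         
       ┃7│eve┃                         
       ┃7│ali┃                         
━━━━━━━┛9│fra┃                         
━━━━━━━━━━━━━┛                         


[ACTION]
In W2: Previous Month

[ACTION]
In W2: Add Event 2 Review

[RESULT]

 3  4  ┃─┃...............═......═......
0 11   ┃8┃...............═......═......
7 18   ┃3┃...............═......═.....♣
4 25   ┃6┃.................@....═......
       ┃2┃...........♣.♣♣═.............
       ┃7┃.............♣.═......═......
       ┃3┃...............═......═......
       ┃9┗━━━━━━━━━━━━━━━━━━━━━━━━━━━━━
       ┃8│bob┃                         
       ┃2│fra┃                         
       ┃7│eve┃                         
       ┃7│ali┃                         
━━━━━━━┛9│fra┃                         
━━━━━━━━━━━━━┛                         


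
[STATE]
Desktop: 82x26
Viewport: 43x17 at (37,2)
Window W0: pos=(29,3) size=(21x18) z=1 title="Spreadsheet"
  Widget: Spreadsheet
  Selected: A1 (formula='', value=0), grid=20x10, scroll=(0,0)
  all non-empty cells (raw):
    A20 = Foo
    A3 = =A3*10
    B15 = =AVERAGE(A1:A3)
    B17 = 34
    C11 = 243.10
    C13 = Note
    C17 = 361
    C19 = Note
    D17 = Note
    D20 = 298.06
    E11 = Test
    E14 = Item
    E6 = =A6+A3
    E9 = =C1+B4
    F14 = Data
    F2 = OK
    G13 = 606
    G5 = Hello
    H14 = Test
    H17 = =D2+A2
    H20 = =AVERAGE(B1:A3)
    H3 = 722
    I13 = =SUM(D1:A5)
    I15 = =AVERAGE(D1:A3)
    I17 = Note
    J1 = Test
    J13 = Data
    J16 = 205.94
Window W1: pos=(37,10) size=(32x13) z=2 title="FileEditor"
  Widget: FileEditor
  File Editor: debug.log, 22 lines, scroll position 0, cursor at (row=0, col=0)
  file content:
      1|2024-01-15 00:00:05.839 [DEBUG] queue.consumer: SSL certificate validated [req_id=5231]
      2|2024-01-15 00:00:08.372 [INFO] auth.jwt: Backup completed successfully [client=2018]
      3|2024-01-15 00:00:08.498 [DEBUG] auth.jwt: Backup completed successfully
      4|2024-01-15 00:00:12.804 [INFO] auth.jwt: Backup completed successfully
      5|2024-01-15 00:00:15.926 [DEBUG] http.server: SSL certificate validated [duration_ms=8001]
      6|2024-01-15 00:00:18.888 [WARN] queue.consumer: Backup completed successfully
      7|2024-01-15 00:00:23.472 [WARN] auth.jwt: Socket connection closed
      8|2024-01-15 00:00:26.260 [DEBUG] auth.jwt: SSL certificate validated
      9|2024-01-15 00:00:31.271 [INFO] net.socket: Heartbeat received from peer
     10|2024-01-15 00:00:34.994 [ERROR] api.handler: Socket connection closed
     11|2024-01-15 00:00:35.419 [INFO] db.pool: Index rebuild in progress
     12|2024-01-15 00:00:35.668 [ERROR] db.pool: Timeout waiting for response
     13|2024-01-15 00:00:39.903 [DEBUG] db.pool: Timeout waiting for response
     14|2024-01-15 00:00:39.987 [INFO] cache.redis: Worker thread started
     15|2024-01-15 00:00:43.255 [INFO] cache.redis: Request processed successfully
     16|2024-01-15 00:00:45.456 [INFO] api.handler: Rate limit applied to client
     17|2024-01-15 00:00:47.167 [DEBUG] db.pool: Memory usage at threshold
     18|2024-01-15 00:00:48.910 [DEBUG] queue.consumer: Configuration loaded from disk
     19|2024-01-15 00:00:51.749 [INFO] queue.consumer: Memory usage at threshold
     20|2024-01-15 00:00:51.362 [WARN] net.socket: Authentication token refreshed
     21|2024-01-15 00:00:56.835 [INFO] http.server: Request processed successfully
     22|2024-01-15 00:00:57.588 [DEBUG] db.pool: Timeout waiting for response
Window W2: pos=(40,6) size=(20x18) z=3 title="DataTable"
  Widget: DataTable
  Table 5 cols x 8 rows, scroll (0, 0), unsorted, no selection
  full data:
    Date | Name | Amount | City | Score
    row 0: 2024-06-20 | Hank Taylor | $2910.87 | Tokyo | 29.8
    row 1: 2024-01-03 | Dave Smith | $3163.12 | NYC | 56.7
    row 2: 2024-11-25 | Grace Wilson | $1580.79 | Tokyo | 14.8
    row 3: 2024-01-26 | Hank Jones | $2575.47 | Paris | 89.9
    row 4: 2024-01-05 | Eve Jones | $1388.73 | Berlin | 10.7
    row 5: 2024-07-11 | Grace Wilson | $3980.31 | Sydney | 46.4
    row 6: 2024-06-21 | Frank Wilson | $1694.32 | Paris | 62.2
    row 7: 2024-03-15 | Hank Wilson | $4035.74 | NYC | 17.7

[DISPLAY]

                                           
━━━━━━━━━━━━┓                              
sheet       ┃                              
────────────┨                              
   ┏━━━━━━━━━━━━━━━━━━┓                    
A  ┃ DataTable        ┃                    
---┠──────────────────┨                    
  [┃Date      │Name   ┃                    
┏━━┃──────────┼───────┃━━━━━━━━┓           
┃ F┃2024-06-20│Hank Ta┃        ┃           
┠──┃2024-01-03│Dave Sm┃────────┨           
┃█0┃2024-11-25│Grace W┃9 [DEBU▲┃           
┃20┃2024-01-26│Hank Jo┃2 [INFO█┃           
┃20┃2024-01-05│Eve Jon┃8 [DEBU░┃           
┃20┃2024-07-11│Grace W┃4 [INFO░┃           
┃20┃2024-06-21│Frank W┃6 [DEBU░┃           
┃20┃2024-03-15│Hank Wi┃8 [WARN░┃           


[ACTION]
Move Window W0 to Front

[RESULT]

                                           
━━━━━━━━━━━━┓                              
sheet       ┃                              
────────────┨                              
            ┃━━━━━━━━━┓                    
A       B   ┃e        ┃                    
------------┃─────────┨                    
  [0]       ┃ │Name   ┃                    
    0       ┃─┼───────┃━━━━━━━━┓           
RC!         ┃0│Hank Ta┃        ┃           
    0       ┃3│Dave Sm┃────────┨           
    0       ┃5│Grace W┃9 [DEBU▲┃           
    0       ┃6│Hank Jo┃2 [INFO█┃           
    0       ┃5│Eve Jon┃8 [DEBU░┃           
    0       ┃1│Grace W┃4 [INFO░┃           
    0       ┃1│Frank W┃6 [DEBU░┃           
    0       ┃5│Hank Wi┃8 [WARN░┃           


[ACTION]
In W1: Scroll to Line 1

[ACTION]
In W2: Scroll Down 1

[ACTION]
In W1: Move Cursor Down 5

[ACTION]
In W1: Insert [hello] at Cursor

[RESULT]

                                           
━━━━━━━━━━━━┓                              
sheet       ┃                              
────────────┨                              
            ┃━━━━━━━━━┓                    
A       B   ┃e        ┃                    
------------┃─────────┨                    
  [0]       ┃ │Name   ┃                    
    0       ┃─┼───────┃━━━━━━━━┓           
RC!         ┃0│Hank Ta┃        ┃           
    0       ┃3│Dave Sm┃────────┨           
    0       ┃5│Grace W┃9 [DEBU▲┃           
    0       ┃6│Hank Jo┃2 [INFO█┃           
    0       ┃5│Eve Jon┃8 [DEBU░┃           
    0       ┃1│Grace W┃4 [INFO░┃           
    0       ┃1│Frank W┃6 [DEBU░┃           
    0       ┃5│Hank Wi┃18.888 ░┃           


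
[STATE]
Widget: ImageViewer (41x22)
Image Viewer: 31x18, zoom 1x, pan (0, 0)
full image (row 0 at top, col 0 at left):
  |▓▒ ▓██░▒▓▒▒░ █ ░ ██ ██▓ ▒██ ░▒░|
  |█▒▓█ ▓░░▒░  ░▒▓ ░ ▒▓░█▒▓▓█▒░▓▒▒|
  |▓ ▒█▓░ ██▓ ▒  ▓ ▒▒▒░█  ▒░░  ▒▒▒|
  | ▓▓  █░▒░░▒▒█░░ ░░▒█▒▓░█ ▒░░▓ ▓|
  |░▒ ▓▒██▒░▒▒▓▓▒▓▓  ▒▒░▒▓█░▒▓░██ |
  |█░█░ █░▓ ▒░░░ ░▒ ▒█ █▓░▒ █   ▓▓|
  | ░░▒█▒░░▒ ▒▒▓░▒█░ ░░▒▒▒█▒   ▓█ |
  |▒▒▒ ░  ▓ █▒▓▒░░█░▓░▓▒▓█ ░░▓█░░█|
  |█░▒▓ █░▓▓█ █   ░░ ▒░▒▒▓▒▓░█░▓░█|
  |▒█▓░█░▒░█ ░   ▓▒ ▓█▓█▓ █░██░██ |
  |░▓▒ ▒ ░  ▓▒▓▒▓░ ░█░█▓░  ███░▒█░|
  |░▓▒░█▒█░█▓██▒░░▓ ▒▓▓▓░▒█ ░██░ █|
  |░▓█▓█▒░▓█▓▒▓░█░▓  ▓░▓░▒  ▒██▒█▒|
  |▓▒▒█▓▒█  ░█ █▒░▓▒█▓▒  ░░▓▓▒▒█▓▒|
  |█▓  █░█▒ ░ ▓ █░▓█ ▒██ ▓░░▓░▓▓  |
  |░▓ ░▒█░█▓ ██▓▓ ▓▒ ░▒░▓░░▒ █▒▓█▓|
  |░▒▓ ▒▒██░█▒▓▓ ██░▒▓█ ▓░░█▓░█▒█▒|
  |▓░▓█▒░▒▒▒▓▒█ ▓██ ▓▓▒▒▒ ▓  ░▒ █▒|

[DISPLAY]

▓▒ ▓██░▒▓▒▒░ █ ░ ██ ██▓ ▒██ ░▒░          
█▒▓█ ▓░░▒░  ░▒▓ ░ ▒▓░█▒▓▓█▒░▓▒▒          
▓ ▒█▓░ ██▓ ▒  ▓ ▒▒▒░█  ▒░░  ▒▒▒          
 ▓▓  █░▒░░▒▒█░░ ░░▒█▒▓░█ ▒░░▓ ▓          
░▒ ▓▒██▒░▒▒▓▓▒▓▓  ▒▒░▒▓█░▒▓░██           
█░█░ █░▓ ▒░░░ ░▒ ▒█ █▓░▒ █   ▓▓          
 ░░▒█▒░░▒ ▒▒▓░▒█░ ░░▒▒▒█▒   ▓█           
▒▒▒ ░  ▓ █▒▓▒░░█░▓░▓▒▓█ ░░▓█░░█          
█░▒▓ █░▓▓█ █   ░░ ▒░▒▒▓▒▓░█░▓░█          
▒█▓░█░▒░█ ░   ▓▒ ▓█▓█▓ █░██░██           
░▓▒ ▒ ░  ▓▒▓▒▓░ ░█░█▓░  ███░▒█░          
░▓▒░█▒█░█▓██▒░░▓ ▒▓▓▓░▒█ ░██░ █          
░▓█▓█▒░▓█▓▒▓░█░▓  ▓░▓░▒  ▒██▒█▒          
▓▒▒█▓▒█  ░█ █▒░▓▒█▓▒  ░░▓▓▒▒█▓▒          
█▓  █░█▒ ░ ▓ █░▓█ ▒██ ▓░░▓░▓▓            
░▓ ░▒█░█▓ ██▓▓ ▓▒ ░▒░▓░░▒ █▒▓█▓          
░▒▓ ▒▒██░█▒▓▓ ██░▒▓█ ▓░░█▓░█▒█▒          
▓░▓█▒░▒▒▒▓▒█ ▓██ ▓▓▒▒▒ ▓  ░▒ █▒          
                                         
                                         
                                         
                                         


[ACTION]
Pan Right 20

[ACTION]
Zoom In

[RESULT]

▒▒░░  ██  ░░  ████  ████▓▓  ▒▒████  ░░▒▒░
▒▒░░  ██  ░░  ████  ████▓▓  ▒▒████  ░░▒▒░
    ░░▒▒▓▓  ░░  ▒▒▓▓░░██▒▒▓▓▓▓██▒▒░░▓▓▒▒▒
    ░░▒▒▓▓  ░░  ▒▒▓▓░░██▒▒▓▓▓▓██▒▒░░▓▓▒▒▒
  ▒▒    ▓▓  ▒▒▒▒▒▒░░██    ▒▒░░░░    ▒▒▒▒▒
  ▒▒    ▓▓  ▒▒▒▒▒▒░░██    ▒▒░░░░    ▒▒▒▒▒
▒▒▒▒██░░░░  ░░░░▒▒██▒▒▓▓░░██  ▒▒░░░░▓▓  ▓
▒▒▒▒██░░░░  ░░░░▒▒██▒▒▓▓░░██  ▒▒░░░░▓▓  ▓
▒▒▓▓▓▓▒▒▓▓▓▓    ▒▒▒▒░░▒▒▓▓██░░▒▒▓▓░░████ 
▒▒▓▓▓▓▒▒▓▓▓▓    ▒▒▒▒░░▒▒▓▓██░░▒▒▓▓░░████ 
░░░░░░  ░░▒▒  ▒▒██  ██▓▓░░▒▒  ██      ▓▓▓
░░░░░░  ░░▒▒  ▒▒██  ██▓▓░░▒▒  ██      ▓▓▓
▒▒▒▒▓▓░░▒▒██░░  ░░░░▒▒▒▒▒▒██▒▒      ▓▓██ 
▒▒▒▒▓▓░░▒▒██░░  ░░░░▒▒▒▒▒▒██▒▒      ▓▓██ 
▒▒▓▓▒▒░░░░██░░▓▓░░▓▓▒▒▓▓██  ░░░░▓▓██░░░░█
▒▒▓▓▒▒░░░░██░░▓▓░░▓▓▒▒▓▓██  ░░░░▓▓██░░░░█
  ██      ░░░░  ▒▒░░▒▒▒▒▓▓▒▒▓▓░░██░░▓▓░░█
  ██      ░░░░  ▒▒░░▒▒▒▒▓▓▒▒▓▓░░██░░▓▓░░█
░░      ▓▓▒▒  ▓▓██▓▓██▓▓  ██░░████░░████ 
░░      ▓▓▒▒  ▓▓██▓▓██▓▓  ██░░████░░████ 
▒▒▓▓▒▒▓▓░░  ░░██░░██▓▓░░    ██████░░▒▒██░
▒▒▓▓▒▒▓▓░░  ░░██░░██▓▓░░    ██████░░▒▒██░


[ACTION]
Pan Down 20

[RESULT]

▒▒▓▓▒▒▓▓░░  ░░██░░██▓▓░░    ██████░░▒▒██░
▒▒▓▓▒▒▓▓░░  ░░██░░██▓▓░░    ██████░░▒▒██░
████▒▒░░░░▓▓  ▒▒▓▓▓▓▓▓░░▒▒██  ░░████░░  █
████▒▒░░░░▓▓  ▒▒▓▓▓▓▓▓░░▒▒██  ░░████░░  █
▒▒▓▓░░██░░▓▓    ▓▓░░▓▓░░▒▒    ▒▒████▒▒██▒
▒▒▓▓░░██░░▓▓    ▓▓░░▓▓░░▒▒    ▒▒████▒▒██▒
██  ██▒▒░░▓▓▒▒██▓▓▒▒    ░░░░▓▓▓▓▒▒▒▒██▓▓▒
██  ██▒▒░░▓▓▒▒██▓▓▒▒    ░░░░▓▓▓▓▒▒▒▒██▓▓▒
  ▓▓  ██░░▓▓██  ▒▒████  ▓▓░░░░▓▓░░▓▓▓▓   
  ▓▓  ██░░▓▓██  ▒▒████  ▓▓░░░░▓▓░░▓▓▓▓   
████▓▓▓▓  ▓▓▒▒  ░░▒▒░░▓▓░░░░▒▒  ██▒▒▓▓██▓
████▓▓▓▓  ▓▓▒▒  ░░▒▒░░▓▓░░░░▒▒  ██▒▒▓▓██▓
▒▒▓▓▓▓  ████░░▒▒▓▓██  ▓▓░░░░██▓▓░░██▒▒██▒
▒▒▓▓▓▓  ████░░▒▒▓▓██  ▓▓░░░░██▓▓░░██▒▒██▒
▒▒██  ▓▓████  ▓▓▓▓▒▒▒▒▒▒  ▓▓    ░░▒▒  ██▒
▒▒██  ▓▓████  ▓▓▓▓▒▒▒▒▒▒  ▓▓    ░░▒▒  ██▒
                                         
                                         
                                         
                                         
                                         
                                         
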